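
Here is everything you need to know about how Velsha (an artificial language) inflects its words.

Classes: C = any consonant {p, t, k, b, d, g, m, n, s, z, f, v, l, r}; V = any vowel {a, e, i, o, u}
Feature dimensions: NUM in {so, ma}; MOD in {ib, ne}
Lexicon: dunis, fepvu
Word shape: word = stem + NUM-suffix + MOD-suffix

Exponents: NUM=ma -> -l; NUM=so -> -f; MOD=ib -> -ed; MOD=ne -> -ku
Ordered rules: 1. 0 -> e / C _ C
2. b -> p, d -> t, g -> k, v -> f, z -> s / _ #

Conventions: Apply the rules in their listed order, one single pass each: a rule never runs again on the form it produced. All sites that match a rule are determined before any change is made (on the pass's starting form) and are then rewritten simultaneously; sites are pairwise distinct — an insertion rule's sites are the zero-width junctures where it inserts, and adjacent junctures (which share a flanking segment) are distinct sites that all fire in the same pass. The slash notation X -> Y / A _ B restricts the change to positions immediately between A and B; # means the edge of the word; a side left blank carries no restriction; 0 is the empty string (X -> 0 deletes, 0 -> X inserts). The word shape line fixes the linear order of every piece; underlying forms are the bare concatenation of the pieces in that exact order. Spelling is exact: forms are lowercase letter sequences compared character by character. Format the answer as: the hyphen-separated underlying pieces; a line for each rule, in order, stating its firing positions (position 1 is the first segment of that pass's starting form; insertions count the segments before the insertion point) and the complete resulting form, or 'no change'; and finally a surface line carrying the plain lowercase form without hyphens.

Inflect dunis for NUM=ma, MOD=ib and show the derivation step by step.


underlying: dunis-l-ed
1. 0 -> e / C _ C: inserts after position(s) 5: duniseled
2. b -> p, d -> t, g -> k, v -> f, z -> s / _ #: fires at position(s) 9: duniselet
surface: duniselet


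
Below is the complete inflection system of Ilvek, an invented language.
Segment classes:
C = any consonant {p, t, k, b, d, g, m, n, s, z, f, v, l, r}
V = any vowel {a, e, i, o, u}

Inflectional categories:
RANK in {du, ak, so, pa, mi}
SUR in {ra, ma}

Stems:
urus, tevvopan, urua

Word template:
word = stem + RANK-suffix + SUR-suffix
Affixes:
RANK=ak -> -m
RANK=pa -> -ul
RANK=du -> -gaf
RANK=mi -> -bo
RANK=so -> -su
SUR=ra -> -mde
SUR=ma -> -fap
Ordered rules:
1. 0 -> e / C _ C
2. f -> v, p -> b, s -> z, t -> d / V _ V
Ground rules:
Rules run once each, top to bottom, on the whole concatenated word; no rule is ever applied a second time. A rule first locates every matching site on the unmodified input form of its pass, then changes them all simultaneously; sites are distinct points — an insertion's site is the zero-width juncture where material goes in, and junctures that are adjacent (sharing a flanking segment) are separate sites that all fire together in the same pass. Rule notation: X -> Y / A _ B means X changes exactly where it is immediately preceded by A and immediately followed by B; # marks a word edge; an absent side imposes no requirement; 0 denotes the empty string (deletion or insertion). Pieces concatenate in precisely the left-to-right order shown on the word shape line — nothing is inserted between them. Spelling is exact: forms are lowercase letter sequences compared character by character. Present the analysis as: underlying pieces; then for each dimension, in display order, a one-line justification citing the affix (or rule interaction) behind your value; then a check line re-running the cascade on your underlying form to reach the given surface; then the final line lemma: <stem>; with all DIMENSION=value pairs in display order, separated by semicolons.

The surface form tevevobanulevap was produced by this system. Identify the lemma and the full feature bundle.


underlying: tevvopan-ul-fap
RANK=pa - signalled by the affix -ul
SUR=ma - signalled by the affix -fap
check: tevvopanulfap -> tevevopanulefap -> tevevobanulevap
lemma: tevvopan; RANK=pa; SUR=ma


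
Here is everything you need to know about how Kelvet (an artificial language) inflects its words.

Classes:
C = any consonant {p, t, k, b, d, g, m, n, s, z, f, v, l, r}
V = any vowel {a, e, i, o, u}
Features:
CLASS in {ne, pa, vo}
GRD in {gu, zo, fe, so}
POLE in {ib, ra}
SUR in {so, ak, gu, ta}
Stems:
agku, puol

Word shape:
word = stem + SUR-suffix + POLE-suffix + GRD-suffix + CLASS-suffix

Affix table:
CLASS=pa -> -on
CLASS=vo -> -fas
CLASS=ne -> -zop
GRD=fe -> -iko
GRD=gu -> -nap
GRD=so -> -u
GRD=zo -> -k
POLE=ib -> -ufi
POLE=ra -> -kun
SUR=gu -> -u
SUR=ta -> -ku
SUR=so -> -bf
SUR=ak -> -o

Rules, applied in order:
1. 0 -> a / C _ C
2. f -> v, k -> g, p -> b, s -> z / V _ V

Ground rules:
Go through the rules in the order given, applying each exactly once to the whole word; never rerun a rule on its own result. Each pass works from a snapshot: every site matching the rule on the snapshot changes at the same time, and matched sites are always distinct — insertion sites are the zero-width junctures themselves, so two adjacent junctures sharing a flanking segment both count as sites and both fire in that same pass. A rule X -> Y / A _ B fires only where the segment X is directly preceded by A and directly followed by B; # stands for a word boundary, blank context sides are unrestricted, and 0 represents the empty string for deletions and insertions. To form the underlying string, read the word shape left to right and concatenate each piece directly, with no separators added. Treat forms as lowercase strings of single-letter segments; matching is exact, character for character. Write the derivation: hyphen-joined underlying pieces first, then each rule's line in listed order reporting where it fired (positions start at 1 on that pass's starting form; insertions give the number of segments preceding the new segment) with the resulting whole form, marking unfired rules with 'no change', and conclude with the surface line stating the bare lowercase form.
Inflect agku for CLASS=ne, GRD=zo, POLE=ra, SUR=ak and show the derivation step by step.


underlying: agku-o-kun-k-zop
1. 0 -> a / C _ C: inserts after position(s) 2, 8, 9: agakuokunakazop
2. f -> v, k -> g, p -> b, s -> z / V _ V: fires at position(s) 4, 7, 11: agaguogunagazop
surface: agaguogunagazop


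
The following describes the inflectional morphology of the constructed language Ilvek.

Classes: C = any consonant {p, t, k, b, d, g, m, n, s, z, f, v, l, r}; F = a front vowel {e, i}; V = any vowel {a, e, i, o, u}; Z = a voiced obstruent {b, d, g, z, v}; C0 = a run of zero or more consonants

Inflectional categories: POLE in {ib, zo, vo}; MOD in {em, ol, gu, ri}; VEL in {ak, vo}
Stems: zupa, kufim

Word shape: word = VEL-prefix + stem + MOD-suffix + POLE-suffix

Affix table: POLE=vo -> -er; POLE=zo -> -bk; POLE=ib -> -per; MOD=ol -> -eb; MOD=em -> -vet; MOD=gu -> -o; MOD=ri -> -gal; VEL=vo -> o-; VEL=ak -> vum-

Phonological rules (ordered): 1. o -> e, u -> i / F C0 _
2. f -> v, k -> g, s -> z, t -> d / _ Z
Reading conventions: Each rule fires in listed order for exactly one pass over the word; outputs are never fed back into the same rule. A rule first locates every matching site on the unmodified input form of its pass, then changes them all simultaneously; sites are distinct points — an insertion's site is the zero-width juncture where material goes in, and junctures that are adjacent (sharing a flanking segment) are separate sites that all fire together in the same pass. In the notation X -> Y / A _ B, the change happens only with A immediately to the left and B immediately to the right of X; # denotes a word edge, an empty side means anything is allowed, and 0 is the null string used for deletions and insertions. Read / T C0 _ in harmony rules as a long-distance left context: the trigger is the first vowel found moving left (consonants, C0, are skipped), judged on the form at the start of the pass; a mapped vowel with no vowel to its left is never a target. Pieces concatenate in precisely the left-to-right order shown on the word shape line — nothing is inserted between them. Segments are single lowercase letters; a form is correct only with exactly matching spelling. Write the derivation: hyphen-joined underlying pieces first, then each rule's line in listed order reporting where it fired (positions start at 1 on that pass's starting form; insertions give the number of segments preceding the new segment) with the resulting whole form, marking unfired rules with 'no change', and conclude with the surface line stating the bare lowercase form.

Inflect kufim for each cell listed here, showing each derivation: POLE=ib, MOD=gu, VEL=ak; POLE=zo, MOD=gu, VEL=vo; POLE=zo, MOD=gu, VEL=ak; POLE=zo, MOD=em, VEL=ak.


cell POLE=ib, MOD=gu, VEL=ak:
underlying: vum-kufim-o-per
1. o -> e, u -> i / F C0 _: fires at position(s) 9: vumkufimeper
2. f -> v, k -> g, s -> z, t -> d / _ Z: no change
surface: vumkufimeper

cell POLE=zo, MOD=gu, VEL=vo:
underlying: o-kufim-o-bk
1. o -> e, u -> i / F C0 _: fires at position(s) 7: okufimebk
2. f -> v, k -> g, s -> z, t -> d / _ Z: no change
surface: okufimebk

cell POLE=zo, MOD=gu, VEL=ak:
underlying: vum-kufim-o-bk
1. o -> e, u -> i / F C0 _: fires at position(s) 9: vumkufimebk
2. f -> v, k -> g, s -> z, t -> d / _ Z: no change
surface: vumkufimebk

cell POLE=zo, MOD=em, VEL=ak:
underlying: vum-kufim-vet-bk
1. o -> e, u -> i / F C0 _: no change
2. f -> v, k -> g, s -> z, t -> d / _ Z: fires at position(s) 11: vumkufimvedbk
surface: vumkufimvedbk


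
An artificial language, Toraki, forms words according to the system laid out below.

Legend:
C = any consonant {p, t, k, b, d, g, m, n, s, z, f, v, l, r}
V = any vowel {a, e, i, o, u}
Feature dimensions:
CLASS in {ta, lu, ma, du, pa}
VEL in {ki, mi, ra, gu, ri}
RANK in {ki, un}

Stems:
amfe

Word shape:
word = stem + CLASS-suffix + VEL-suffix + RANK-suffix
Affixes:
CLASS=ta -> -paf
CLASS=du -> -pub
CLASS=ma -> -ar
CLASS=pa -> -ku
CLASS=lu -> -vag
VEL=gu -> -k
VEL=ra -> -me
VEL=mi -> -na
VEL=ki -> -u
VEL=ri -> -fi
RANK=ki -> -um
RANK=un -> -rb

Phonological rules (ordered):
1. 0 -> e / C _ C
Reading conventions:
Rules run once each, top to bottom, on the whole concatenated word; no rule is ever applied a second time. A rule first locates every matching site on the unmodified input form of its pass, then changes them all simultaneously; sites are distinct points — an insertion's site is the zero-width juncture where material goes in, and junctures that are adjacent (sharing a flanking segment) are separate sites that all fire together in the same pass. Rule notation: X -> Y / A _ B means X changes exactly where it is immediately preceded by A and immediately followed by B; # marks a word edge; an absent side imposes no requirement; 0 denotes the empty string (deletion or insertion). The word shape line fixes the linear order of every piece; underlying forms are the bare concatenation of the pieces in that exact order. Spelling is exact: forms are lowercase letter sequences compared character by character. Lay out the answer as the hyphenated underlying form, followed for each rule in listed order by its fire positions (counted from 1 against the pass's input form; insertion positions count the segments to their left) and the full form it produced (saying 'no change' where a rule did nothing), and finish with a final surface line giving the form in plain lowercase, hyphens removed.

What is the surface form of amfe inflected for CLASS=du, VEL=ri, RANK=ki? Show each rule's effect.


underlying: amfe-pub-fi-um
1. 0 -> e / C _ C: inserts after position(s) 2, 7: amefepubefium
surface: amefepubefium


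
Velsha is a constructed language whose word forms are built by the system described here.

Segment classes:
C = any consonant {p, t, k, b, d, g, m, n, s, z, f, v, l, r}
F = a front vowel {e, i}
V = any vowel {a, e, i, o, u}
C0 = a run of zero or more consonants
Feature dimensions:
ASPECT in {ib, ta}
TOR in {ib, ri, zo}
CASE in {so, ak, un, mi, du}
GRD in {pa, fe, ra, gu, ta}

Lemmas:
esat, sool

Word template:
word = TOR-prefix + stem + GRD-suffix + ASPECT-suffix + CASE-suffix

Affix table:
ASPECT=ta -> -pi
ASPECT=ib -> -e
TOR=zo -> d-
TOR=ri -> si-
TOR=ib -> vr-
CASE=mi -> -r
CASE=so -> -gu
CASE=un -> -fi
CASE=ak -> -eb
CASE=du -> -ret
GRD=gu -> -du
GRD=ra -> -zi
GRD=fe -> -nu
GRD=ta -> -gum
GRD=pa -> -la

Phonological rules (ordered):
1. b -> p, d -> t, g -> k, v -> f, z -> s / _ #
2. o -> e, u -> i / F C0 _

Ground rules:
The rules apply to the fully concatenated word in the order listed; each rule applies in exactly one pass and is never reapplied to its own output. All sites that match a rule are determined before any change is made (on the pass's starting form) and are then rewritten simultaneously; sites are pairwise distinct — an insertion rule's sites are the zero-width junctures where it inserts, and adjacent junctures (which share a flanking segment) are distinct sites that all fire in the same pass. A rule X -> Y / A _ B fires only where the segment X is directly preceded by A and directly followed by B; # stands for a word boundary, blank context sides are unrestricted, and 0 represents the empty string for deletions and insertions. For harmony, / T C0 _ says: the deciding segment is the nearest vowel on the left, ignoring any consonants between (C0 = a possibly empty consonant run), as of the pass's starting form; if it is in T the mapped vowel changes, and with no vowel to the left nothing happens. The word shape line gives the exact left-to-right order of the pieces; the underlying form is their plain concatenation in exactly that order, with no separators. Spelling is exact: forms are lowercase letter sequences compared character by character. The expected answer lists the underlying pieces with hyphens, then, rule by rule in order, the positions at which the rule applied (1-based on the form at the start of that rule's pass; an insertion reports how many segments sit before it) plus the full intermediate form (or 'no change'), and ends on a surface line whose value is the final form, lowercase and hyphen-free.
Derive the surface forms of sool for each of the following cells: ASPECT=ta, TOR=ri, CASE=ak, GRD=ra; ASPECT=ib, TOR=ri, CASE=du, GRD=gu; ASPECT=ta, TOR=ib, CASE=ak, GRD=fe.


cell ASPECT=ta, TOR=ri, CASE=ak, GRD=ra:
underlying: si-sool-zi-pi-eb
1. b -> p, d -> t, g -> k, v -> f, z -> s / _ #: fires at position(s) 12: sisoolzipiep
2. o -> e, u -> i / F C0 _: fires at position(s) 4: siseolzipiep
surface: siseolzipiep

cell ASPECT=ib, TOR=ri, CASE=du, GRD=gu:
underlying: si-sool-du-e-ret
1. b -> p, d -> t, g -> k, v -> f, z -> s / _ #: no change
2. o -> e, u -> i / F C0 _: fires at position(s) 4: siseoldueret
surface: siseoldueret

cell ASPECT=ta, TOR=ib, CASE=ak, GRD=fe:
underlying: vr-sool-nu-pi-eb
1. b -> p, d -> t, g -> k, v -> f, z -> s / _ #: fires at position(s) 12: vrsoolnupiep
2. o -> e, u -> i / F C0 _: no change
surface: vrsoolnupiep


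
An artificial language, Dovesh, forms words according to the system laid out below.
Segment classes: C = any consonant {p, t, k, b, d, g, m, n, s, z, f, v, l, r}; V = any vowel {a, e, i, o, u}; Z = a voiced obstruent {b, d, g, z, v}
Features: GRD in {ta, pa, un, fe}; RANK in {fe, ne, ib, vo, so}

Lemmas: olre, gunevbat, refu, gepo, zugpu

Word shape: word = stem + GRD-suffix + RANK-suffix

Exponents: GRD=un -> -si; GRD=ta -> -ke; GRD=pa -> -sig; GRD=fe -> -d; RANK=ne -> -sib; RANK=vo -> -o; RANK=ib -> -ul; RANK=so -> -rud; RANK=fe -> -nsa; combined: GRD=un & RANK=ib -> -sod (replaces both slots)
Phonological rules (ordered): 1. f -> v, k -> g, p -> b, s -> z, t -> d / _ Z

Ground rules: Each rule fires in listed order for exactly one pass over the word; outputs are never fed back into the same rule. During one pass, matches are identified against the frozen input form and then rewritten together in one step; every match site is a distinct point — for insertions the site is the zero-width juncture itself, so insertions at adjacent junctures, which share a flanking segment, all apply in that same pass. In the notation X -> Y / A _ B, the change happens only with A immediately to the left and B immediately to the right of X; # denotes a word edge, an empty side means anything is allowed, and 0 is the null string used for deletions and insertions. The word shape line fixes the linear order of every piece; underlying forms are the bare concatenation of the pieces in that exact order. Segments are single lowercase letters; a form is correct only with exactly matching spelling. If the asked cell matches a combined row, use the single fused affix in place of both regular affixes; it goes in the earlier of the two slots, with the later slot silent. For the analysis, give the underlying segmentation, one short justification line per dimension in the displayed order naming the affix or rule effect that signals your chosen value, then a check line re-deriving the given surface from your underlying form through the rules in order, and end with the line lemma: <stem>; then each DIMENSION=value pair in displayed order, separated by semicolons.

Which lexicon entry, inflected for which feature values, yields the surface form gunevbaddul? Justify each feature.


underlying: gunevbat-d-ul
GRD=fe - signalled by the affix -d
RANK=ib - signalled by the affix -ul
check: gunevbatdul -> gunevbaddul
lemma: gunevbat; GRD=fe; RANK=ib


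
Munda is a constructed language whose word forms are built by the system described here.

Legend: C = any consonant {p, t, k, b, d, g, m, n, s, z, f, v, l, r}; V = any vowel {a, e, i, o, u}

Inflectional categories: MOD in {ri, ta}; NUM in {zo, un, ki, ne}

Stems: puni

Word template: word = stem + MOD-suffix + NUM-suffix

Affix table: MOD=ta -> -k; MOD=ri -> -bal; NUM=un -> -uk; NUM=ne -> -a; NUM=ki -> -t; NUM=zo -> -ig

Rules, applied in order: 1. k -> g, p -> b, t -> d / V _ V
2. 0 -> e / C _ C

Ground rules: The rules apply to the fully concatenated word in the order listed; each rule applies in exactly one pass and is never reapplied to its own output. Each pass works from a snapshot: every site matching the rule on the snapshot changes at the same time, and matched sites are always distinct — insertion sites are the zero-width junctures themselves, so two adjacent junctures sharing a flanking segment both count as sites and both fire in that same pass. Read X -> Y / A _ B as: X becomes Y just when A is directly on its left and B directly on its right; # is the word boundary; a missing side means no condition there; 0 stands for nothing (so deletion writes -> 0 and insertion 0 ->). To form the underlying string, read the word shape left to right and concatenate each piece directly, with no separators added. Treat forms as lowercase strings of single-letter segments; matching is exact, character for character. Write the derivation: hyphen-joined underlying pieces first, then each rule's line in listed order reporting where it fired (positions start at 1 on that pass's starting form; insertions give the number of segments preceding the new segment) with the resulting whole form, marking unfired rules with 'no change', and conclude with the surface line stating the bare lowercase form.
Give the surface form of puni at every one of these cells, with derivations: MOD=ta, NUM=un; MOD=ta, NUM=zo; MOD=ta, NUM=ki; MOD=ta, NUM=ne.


cell MOD=ta, NUM=un:
underlying: puni-k-uk
1. k -> g, p -> b, t -> d / V _ V: fires at position(s) 5: puniguk
2. 0 -> e / C _ C: no change
surface: puniguk

cell MOD=ta, NUM=zo:
underlying: puni-k-ig
1. k -> g, p -> b, t -> d / V _ V: fires at position(s) 5: punigig
2. 0 -> e / C _ C: no change
surface: punigig

cell MOD=ta, NUM=ki:
underlying: puni-k-t
1. k -> g, p -> b, t -> d / V _ V: no change
2. 0 -> e / C _ C: inserts after position(s) 5: puniket
surface: puniket

cell MOD=ta, NUM=ne:
underlying: puni-k-a
1. k -> g, p -> b, t -> d / V _ V: fires at position(s) 5: puniga
2. 0 -> e / C _ C: no change
surface: puniga


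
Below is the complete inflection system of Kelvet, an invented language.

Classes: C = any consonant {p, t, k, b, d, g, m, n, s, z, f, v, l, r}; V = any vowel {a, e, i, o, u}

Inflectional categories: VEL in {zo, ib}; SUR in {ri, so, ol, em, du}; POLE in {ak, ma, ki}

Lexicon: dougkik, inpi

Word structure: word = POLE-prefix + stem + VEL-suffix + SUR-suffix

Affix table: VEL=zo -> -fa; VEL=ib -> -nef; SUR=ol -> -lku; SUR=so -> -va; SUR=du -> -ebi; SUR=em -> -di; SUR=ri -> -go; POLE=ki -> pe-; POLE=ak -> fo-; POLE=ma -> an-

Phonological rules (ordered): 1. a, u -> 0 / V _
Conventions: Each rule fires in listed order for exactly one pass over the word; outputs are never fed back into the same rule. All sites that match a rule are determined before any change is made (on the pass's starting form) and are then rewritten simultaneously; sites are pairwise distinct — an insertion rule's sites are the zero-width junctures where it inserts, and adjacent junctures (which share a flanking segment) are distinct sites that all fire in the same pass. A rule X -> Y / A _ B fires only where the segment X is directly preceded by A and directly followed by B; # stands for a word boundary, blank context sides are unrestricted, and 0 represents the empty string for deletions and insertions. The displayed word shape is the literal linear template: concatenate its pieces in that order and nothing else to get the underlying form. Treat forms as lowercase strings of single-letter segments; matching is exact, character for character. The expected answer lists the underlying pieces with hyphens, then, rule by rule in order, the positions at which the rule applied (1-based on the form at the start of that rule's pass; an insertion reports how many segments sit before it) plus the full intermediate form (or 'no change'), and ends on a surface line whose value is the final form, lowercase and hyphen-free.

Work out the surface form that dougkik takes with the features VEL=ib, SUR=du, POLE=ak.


underlying: fo-dougkik-nef-ebi
1. a, u -> 0 / V _: fires at position(s) 5: fodogkiknefebi
surface: fodogkiknefebi


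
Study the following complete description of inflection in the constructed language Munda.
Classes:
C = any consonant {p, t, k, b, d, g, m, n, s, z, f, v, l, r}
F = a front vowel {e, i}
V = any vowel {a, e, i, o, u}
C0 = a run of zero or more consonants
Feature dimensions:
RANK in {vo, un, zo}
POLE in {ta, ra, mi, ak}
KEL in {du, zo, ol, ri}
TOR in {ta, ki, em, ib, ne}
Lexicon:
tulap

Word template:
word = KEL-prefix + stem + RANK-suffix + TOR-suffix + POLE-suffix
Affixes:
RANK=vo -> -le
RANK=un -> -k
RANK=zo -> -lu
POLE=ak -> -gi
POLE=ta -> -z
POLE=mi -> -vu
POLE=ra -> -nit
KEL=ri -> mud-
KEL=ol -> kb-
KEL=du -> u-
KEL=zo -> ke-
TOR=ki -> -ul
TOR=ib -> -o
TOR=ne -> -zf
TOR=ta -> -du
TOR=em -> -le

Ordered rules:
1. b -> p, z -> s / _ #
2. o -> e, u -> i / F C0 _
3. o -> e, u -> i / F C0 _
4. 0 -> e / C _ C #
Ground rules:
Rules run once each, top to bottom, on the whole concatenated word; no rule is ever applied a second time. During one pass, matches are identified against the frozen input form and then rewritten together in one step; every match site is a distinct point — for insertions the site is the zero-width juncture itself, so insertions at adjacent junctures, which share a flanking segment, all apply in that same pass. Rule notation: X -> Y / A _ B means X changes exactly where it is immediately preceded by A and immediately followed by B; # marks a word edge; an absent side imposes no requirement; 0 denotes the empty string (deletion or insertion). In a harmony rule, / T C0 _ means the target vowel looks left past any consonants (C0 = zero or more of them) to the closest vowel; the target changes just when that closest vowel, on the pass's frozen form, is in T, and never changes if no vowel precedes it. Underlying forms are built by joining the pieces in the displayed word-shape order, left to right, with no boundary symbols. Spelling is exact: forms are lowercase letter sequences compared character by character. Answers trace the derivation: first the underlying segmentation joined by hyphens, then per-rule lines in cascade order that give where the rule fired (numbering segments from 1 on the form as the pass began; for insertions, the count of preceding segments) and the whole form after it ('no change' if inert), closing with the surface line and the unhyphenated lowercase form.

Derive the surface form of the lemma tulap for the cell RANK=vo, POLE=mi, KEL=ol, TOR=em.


underlying: kb-tulap-le-le-vu
1. b -> p, z -> s / _ #: no change
2. o -> e, u -> i / F C0 _: fires at position(s) 13: kbtulaplelevi
3. o -> e, u -> i / F C0 _: no change
4. 0 -> e / C _ C #: no change
surface: kbtulaplelevi


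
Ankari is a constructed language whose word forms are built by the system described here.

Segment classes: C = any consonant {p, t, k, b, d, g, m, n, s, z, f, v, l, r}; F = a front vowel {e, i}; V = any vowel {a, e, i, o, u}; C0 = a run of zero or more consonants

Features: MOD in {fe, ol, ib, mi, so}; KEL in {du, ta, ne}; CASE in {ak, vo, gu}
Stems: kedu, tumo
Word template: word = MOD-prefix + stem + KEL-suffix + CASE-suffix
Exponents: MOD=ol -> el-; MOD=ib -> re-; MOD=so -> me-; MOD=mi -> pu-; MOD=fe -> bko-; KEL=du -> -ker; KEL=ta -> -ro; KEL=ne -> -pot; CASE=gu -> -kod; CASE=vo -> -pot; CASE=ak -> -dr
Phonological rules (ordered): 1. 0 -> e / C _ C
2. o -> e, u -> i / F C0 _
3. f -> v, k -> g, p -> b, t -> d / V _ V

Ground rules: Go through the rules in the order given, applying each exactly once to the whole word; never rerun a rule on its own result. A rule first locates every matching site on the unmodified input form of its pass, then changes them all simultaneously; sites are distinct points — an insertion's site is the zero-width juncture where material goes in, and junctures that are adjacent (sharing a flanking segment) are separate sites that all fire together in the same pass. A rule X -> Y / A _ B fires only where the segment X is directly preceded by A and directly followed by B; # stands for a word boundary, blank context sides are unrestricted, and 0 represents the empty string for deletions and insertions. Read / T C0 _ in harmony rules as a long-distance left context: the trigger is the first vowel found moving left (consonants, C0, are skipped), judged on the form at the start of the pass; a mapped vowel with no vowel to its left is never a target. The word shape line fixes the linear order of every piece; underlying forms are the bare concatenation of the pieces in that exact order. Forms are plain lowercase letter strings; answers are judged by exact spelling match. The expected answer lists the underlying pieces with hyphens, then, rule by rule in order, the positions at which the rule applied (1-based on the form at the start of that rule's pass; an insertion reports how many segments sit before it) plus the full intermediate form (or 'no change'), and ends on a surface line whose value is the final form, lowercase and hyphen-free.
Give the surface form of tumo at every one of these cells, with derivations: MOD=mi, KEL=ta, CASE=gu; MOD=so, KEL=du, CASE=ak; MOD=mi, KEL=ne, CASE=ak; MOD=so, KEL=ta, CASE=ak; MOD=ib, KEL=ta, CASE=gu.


cell MOD=mi, KEL=ta, CASE=gu:
underlying: pu-tumo-ro-kod
1. 0 -> e / C _ C: no change
2. o -> e, u -> i / F C0 _: no change
3. f -> v, k -> g, p -> b, t -> d / V _ V: fires at position(s) 3, 9: pudumorogod
surface: pudumorogod

cell MOD=so, KEL=du, CASE=ak:
underlying: me-tumo-ker-dr
1. 0 -> e / C _ C: inserts after position(s) 9, 10: metumokereder
2. o -> e, u -> i / F C0 _: fires at position(s) 4: metimokereder
3. f -> v, k -> g, p -> b, t -> d / V _ V: fires at position(s) 3, 7: medimogereder
surface: medimogereder

cell MOD=mi, KEL=ne, CASE=ak:
underlying: pu-tumo-pot-dr
1. 0 -> e / C _ C: inserts after position(s) 9, 10: putumopoteder
2. o -> e, u -> i / F C0 _: no change
3. f -> v, k -> g, p -> b, t -> d / V _ V: fires at position(s) 3, 7, 9: pudumobodeder
surface: pudumobodeder

cell MOD=so, KEL=ta, CASE=ak:
underlying: me-tumo-ro-dr
1. 0 -> e / C _ C: inserts after position(s) 9: metumoroder
2. o -> e, u -> i / F C0 _: fires at position(s) 4: metimoroder
3. f -> v, k -> g, p -> b, t -> d / V _ V: fires at position(s) 3: medimoroder
surface: medimoroder

cell MOD=ib, KEL=ta, CASE=gu:
underlying: re-tumo-ro-kod
1. 0 -> e / C _ C: no change
2. o -> e, u -> i / F C0 _: fires at position(s) 4: retimorokod
3. f -> v, k -> g, p -> b, t -> d / V _ V: fires at position(s) 3, 9: redimorogod
surface: redimorogod


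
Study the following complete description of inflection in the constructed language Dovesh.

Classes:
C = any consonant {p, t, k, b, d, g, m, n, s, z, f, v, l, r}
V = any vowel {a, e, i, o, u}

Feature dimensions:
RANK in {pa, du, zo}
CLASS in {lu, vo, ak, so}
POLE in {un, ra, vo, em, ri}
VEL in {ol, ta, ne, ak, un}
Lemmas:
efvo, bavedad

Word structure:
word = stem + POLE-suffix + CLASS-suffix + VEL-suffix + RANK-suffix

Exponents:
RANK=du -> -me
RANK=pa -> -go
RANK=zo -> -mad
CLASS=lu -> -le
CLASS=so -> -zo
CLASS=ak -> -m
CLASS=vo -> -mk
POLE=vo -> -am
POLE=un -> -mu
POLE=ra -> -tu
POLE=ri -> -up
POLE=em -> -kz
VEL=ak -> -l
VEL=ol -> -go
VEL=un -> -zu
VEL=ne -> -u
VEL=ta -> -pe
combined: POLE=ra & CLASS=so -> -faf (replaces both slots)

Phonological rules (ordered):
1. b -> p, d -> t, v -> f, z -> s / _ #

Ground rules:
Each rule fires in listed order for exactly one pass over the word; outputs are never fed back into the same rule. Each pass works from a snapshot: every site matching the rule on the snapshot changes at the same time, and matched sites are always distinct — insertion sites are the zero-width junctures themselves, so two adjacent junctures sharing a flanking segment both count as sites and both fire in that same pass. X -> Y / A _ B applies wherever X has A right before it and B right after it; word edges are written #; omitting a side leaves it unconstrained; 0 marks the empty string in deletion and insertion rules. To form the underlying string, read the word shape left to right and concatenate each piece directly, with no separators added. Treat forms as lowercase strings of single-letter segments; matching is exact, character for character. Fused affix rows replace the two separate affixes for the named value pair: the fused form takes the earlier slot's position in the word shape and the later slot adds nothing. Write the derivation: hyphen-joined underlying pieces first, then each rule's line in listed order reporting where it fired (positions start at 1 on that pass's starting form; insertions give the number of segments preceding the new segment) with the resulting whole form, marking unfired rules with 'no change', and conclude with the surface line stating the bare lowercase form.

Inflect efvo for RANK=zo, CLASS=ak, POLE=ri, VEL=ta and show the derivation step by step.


underlying: efvo-up-m-pe-mad
1. b -> p, d -> t, v -> f, z -> s / _ #: fires at position(s) 12: efvoupmpemat
surface: efvoupmpemat


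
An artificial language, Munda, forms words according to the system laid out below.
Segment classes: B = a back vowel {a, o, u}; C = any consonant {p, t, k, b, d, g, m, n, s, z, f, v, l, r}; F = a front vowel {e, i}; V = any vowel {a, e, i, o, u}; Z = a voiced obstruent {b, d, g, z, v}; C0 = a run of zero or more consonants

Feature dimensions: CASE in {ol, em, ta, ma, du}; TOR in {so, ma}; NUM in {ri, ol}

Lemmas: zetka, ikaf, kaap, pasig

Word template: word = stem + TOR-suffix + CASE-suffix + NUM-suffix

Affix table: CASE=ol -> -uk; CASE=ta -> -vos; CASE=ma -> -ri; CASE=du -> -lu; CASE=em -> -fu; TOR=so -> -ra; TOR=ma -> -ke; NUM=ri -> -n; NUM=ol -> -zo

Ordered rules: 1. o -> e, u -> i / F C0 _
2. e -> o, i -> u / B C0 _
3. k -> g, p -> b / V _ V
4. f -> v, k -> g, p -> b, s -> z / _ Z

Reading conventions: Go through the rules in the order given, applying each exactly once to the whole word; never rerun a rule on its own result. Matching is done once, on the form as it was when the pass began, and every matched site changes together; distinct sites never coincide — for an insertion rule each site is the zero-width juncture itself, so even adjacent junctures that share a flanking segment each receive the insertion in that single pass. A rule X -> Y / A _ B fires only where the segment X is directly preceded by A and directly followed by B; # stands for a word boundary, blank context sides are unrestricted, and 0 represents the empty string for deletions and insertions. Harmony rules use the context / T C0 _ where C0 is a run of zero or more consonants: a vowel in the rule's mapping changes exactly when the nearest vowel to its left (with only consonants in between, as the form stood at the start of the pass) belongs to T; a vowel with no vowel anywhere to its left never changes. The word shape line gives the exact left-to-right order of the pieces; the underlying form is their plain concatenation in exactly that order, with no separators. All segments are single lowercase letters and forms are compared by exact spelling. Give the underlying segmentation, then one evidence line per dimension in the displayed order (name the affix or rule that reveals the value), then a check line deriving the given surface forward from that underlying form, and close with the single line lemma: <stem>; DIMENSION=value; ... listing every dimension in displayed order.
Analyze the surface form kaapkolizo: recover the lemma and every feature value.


underlying: kaap-ke-lu-zo
CASE=du - signalled by the affix -lu
TOR=ma - signalled by the affix -ke
NUM=ol - signalled by the affix -zo
check: kaapkeluzo -> kaapkelizo -> kaapkolizo -> kaapkolizo -> kaapkolizo
lemma: kaap; CASE=du; TOR=ma; NUM=ol


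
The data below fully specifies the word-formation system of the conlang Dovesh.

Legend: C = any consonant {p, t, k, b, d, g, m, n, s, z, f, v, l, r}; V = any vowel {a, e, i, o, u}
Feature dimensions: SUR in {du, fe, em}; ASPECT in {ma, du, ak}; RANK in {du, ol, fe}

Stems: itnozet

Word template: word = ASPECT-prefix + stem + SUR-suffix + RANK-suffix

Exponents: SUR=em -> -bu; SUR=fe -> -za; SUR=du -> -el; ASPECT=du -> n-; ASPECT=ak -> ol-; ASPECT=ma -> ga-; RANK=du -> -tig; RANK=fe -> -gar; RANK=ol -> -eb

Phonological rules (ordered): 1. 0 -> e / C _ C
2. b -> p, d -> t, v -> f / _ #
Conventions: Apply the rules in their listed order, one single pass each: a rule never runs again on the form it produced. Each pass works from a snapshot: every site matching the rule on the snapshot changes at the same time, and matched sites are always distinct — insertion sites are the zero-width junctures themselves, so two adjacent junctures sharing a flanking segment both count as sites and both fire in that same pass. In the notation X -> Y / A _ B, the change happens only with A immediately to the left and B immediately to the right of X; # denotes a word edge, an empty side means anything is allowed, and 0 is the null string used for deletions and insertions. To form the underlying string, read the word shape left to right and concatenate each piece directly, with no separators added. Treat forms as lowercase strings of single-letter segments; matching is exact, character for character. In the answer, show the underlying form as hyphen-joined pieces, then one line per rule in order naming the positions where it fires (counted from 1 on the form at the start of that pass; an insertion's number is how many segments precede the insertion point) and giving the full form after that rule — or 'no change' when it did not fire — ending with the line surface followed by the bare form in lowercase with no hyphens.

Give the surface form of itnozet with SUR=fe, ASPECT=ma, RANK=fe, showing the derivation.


underlying: ga-itnozet-za-gar
1. 0 -> e / C _ C: inserts after position(s) 4, 9: gaitenozetezagar
2. b -> p, d -> t, v -> f / _ #: no change
surface: gaitenozetezagar


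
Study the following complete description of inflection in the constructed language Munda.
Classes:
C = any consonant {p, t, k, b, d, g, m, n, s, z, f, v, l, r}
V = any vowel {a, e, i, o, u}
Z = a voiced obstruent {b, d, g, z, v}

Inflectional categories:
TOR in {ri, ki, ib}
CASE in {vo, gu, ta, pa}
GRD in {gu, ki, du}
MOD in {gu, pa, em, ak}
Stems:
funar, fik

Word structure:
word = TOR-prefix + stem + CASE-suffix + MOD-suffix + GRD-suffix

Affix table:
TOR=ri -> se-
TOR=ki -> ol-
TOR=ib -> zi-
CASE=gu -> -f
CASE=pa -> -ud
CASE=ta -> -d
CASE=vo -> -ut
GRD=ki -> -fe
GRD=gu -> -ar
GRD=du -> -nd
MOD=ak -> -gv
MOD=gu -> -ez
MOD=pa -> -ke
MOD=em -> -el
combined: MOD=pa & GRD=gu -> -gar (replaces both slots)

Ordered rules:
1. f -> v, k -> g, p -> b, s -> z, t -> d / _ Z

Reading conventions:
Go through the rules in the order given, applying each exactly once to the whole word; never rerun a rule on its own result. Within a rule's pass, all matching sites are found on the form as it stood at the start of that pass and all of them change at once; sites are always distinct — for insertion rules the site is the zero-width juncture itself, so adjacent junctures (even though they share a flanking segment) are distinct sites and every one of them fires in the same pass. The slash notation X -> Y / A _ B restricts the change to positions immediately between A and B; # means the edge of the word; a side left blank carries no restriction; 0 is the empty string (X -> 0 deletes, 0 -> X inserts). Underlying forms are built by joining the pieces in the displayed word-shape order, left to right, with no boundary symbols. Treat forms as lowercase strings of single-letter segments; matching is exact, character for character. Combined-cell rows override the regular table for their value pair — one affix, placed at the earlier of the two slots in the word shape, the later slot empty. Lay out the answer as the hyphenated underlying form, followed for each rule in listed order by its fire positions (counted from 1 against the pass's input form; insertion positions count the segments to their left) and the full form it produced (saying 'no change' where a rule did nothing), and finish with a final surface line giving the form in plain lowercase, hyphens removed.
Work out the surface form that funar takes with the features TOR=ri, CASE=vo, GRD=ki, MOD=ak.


underlying: se-funar-ut-gv-fe
1. f -> v, k -> g, p -> b, s -> z, t -> d / _ Z: fires at position(s) 9: sefunarudgvfe
surface: sefunarudgvfe


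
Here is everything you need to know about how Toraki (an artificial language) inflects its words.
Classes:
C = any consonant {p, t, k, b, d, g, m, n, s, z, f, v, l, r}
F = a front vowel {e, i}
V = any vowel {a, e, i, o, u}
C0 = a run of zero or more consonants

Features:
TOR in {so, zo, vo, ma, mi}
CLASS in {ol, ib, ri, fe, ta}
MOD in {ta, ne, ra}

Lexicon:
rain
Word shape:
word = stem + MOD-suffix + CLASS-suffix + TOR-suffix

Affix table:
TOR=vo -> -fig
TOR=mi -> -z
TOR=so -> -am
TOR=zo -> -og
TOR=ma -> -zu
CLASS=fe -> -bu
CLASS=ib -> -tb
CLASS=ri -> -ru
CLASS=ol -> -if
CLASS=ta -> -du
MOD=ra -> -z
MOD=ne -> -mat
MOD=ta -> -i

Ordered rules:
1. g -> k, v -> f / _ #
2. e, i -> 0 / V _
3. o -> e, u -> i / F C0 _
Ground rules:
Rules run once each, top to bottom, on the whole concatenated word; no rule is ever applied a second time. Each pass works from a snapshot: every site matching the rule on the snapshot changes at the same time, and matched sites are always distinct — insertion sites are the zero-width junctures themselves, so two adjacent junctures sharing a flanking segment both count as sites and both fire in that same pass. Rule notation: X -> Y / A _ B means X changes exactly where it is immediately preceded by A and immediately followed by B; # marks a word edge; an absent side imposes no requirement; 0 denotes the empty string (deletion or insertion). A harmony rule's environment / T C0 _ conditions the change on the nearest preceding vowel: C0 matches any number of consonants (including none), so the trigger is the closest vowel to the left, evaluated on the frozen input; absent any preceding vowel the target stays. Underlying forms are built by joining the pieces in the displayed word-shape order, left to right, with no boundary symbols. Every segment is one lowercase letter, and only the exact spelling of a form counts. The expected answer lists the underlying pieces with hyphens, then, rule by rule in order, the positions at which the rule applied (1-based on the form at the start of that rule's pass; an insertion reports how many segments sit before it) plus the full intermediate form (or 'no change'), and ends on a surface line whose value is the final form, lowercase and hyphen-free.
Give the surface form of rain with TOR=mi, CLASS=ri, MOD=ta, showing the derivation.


underlying: rain-i-ru-z
1. g -> k, v -> f / _ #: no change
2. e, i -> 0 / V _: fires at position(s) 3: raniruz
3. o -> e, u -> i / F C0 _: fires at position(s) 6: raniriz
surface: raniriz
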